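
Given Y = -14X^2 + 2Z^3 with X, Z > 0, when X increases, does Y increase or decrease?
Y decreases

Taking the partial derivative:
∂Y/∂X = -28X

∂Y/∂X = -28X < 0 (assuming positive values)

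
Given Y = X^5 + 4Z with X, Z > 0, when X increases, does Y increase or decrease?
Y increases

Taking the partial derivative:
∂Y/∂X = 5X^4

∂Y/∂X = 5X^4 > 0 (assuming positive values)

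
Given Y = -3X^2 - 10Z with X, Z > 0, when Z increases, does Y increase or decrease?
Y decreases

Taking the partial derivative:
∂Y/∂Z = -10

∂Y/∂Z = -10 < 0 (assuming positive values)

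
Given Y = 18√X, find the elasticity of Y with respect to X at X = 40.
Elasticity = 1/2

Elasticity = (dY/dX) · (X/Y)

dY/dX = 9/√X
At X = 40: dY/dX = 9·√10/20, Y = 36·√10

Elasticity = (9·√10/20) · (40 / (36·√10)) = 1/2

Interpretation: for a small percentage change in X, the percentage change in Y is approximately 0.50 times as large.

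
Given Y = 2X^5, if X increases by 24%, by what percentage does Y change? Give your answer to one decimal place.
193.2%

For Y = 2X^5:
If X → X(1 + 0.24)
Then Y → Y · (1 + 0.24)^5
     ≈ Y · 2.9316

Percentage change = ((1 + 0.24)^5 − 1) × 100% ≈ 193.2%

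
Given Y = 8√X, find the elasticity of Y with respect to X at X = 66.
Elasticity = 1/2

Elasticity = (dY/dX) · (X/Y)

dY/dX = 4/√X
At X = 66: dY/dX = 2·√66/33, Y = 8·√66

Elasticity = (2·√66/33) · (66 / (8·√66)) = 1/2

Interpretation: for a small percentage change in X, the percentage change in Y is approximately 0.50 times as large.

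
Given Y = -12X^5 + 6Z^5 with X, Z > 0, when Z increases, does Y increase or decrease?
Y increases

Taking the partial derivative:
∂Y/∂Z = 30Z^4

∂Y/∂Z = 30Z^4 > 0 (assuming positive values)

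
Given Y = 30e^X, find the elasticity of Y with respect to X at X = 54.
Elasticity = 54

Elasticity = (dY/dX) · (X/Y)

dY/dX = 30·e^X
At X = 54: dY/dX = 30·e^54, Y = 30·e^54

Elasticity = (30·e^54) · (54 / (30·e^54)) = 54

Interpretation: for a small percentage change in X, the percentage change in Y is approximately 54.00 times as large.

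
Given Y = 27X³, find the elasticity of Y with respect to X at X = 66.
Elasticity = 3

Elasticity = (dY/dX) · (X/Y)

dY/dX = 81·X²
At X = 66: dY/dX = 352836, Y = 7762392

Elasticity = 352836 · (66 / 7762392) = 3

Interpretation: for a small percentage change in X, the percentage change in Y is approximately 3.00 times as large.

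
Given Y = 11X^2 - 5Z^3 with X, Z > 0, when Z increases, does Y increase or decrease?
Y decreases

Taking the partial derivative:
∂Y/∂Z = -15Z^2

∂Y/∂Z = -15Z^2 < 0 (assuming positive values)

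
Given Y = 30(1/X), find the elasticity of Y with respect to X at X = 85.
Elasticity = -1

Elasticity = (dY/dX) · (X/Y)

dY/dX = -30/X²
At X = 85: dY/dX = -6/1445, Y = 6/17

Elasticity = (-6/1445) · (85 / (6/17)) = -1

Interpretation: for a small percentage change in X, the percentage change in Y is approximately -1.00 times as large.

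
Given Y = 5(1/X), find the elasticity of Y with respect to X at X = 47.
Elasticity = -1

Elasticity = (dY/dX) · (X/Y)

dY/dX = -5/X²
At X = 47: dY/dX = -5/2209, Y = 5/47

Elasticity = (-5/2209) · (47 / (5/47)) = -1

Interpretation: for a small percentage change in X, the percentage change in Y is approximately -1.00 times as large.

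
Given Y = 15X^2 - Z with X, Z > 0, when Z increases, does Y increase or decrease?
Y decreases

Taking the partial derivative:
∂Y/∂Z = -1

∂Y/∂Z = -1 < 0 (assuming positive values)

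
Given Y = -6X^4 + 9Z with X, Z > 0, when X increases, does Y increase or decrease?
Y decreases

Taking the partial derivative:
∂Y/∂X = -24X^3

∂Y/∂X = -24X^3 < 0 (assuming positive values)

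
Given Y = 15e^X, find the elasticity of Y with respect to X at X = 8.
Elasticity = 8

Elasticity = (dY/dX) · (X/Y)

dY/dX = 15·e^X
At X = 8: dY/dX = 15·e^8, Y = 15·e^8

Elasticity = (15·e^8) · (8 / (15·e^8)) = 8

Interpretation: for a small percentage change in X, the percentage change in Y is approximately 8.00 times as large.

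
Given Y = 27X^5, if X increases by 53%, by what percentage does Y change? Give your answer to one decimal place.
738.4%

For Y = 27X^5:
If X → X(1 + 0.53)
Then Y → Y · (1 + 0.53)^5
     ≈ Y · 8.3841

Percentage change = ((1 + 0.53)^5 − 1) × 100% ≈ 738.4%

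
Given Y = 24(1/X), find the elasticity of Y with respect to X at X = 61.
Elasticity = -1

Elasticity = (dY/dX) · (X/Y)

dY/dX = -24/X²
At X = 61: dY/dX = -24/3721, Y = 24/61

Elasticity = (-24/3721) · (61 / (24/61)) = -1

Interpretation: for a small percentage change in X, the percentage change in Y is approximately -1.00 times as large.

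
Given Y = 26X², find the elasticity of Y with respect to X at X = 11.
Elasticity = 2

Elasticity = (dY/dX) · (X/Y)

dY/dX = 52·X
At X = 11: dY/dX = 572, Y = 3146

Elasticity = 572 · (11 / 3146) = 2

Interpretation: for a small percentage change in X, the percentage change in Y is approximately 2.00 times as large.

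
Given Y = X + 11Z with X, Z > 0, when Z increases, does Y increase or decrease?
Y increases

Taking the partial derivative:
∂Y/∂Z = 11

∂Y/∂Z = 11 > 0 (assuming positive values)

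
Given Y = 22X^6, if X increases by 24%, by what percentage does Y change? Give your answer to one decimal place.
263.5%

For Y = 22X^6:
If X → X(1 + 0.24)
Then Y → Y · (1 + 0.24)^6
     ≈ Y · 3.6352

Percentage change = ((1 + 0.24)^6 − 1) × 100% ≈ 263.5%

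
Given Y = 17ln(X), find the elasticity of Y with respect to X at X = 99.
Elasticity = 1/ln(99) ≈ 0.2176

Elasticity = (dY/dX) · (X/Y)

dY/dX = 17/X
At X = 99: dY/dX = 17/99, Y = 17·ln(99)

Elasticity = (17/99) · (99 / (17·ln(99))) = 1/ln(99) ≈ 0.2176

Interpretation: for a small percentage change in X, the percentage change in Y is approximately 0.22 times as large.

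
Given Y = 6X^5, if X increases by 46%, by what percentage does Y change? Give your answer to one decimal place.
563.4%

For Y = 6X^5:
If X → X(1 + 0.46)
Then Y → Y · (1 + 0.46)^5
     ≈ Y · 6.6338

Percentage change = ((1 + 0.46)^5 − 1) × 100% ≈ 563.4%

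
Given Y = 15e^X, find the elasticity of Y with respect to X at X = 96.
Elasticity = 96

Elasticity = (dY/dX) · (X/Y)

dY/dX = 15·e^X
At X = 96: dY/dX = 15·e^96, Y = 15·e^96

Elasticity = (15·e^96) · (96 / (15·e^96)) = 96

Interpretation: for a small percentage change in X, the percentage change in Y is approximately 96.00 times as large.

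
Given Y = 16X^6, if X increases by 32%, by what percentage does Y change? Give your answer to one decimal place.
429.0%

For Y = 16X^6:
If X → X(1 + 0.32)
Then Y → Y · (1 + 0.32)^6
     ≈ Y · 5.2899

Percentage change = ((1 + 0.32)^6 − 1) × 100% ≈ 429.0%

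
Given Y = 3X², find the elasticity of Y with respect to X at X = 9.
Elasticity = 2

Elasticity = (dY/dX) · (X/Y)

dY/dX = 6·X
At X = 9: dY/dX = 54, Y = 243

Elasticity = 54 · (9 / 243) = 2

Interpretation: for a small percentage change in X, the percentage change in Y is approximately 2.00 times as large.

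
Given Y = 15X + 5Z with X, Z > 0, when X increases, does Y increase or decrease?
Y increases

Taking the partial derivative:
∂Y/∂X = 15

∂Y/∂X = 15 > 0 (assuming positive values)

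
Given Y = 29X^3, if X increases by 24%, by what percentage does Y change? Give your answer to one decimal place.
90.7%

For Y = 29X^3:
If X → X(1 + 0.24)
Then Y → Y · (1 + 0.24)^3
     ≈ Y · 1.9066

Percentage change = ((1 + 0.24)^3 − 1) × 100% ≈ 90.7%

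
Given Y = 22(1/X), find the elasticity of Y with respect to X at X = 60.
Elasticity = -1

Elasticity = (dY/dX) · (X/Y)

dY/dX = -22/X²
At X = 60: dY/dX = -11/1800, Y = 11/30

Elasticity = (-11/1800) · (60 / (11/30)) = -1

Interpretation: for a small percentage change in X, the percentage change in Y is approximately -1.00 times as large.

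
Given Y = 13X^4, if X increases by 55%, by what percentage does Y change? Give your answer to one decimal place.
477.2%

For Y = 13X^4:
If X → X(1 + 0.55)
Then Y → Y · (1 + 0.55)^4
     ≈ Y · 5.7720

Percentage change = ((1 + 0.55)^4 − 1) × 100% ≈ 477.2%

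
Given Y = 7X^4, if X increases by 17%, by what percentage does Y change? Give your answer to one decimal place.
87.4%

For Y = 7X^4:
If X → X(1 + 0.17)
Then Y → Y · (1 + 0.17)^4
     ≈ Y · 1.8739

Percentage change = ((1 + 0.17)^4 − 1) × 100% ≈ 87.4%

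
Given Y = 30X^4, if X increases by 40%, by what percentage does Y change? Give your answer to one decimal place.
284.2%

For Y = 30X^4:
If X → X(1 + 0.4)
Then Y → Y · (1 + 0.4)^4
     = Y · 3.8416

Percentage change = ((1 + 0.4)^4 − 1) × 100% ≈ 284.2%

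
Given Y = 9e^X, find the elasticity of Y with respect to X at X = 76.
Elasticity = 76

Elasticity = (dY/dX) · (X/Y)

dY/dX = 9·e^X
At X = 76: dY/dX = 9·e^76, Y = 9·e^76

Elasticity = (9·e^76) · (76 / (9·e^76)) = 76

Interpretation: for a small percentage change in X, the percentage change in Y is approximately 76.00 times as large.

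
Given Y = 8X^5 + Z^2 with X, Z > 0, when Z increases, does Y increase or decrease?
Y increases

Taking the partial derivative:
∂Y/∂Z = 2Z

∂Y/∂Z = 2Z > 0 (assuming positive values)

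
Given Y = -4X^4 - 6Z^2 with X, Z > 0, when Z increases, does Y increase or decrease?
Y decreases

Taking the partial derivative:
∂Y/∂Z = -12Z

∂Y/∂Z = -12Z < 0 (assuming positive values)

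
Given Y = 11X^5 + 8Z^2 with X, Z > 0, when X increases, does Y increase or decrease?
Y increases

Taking the partial derivative:
∂Y/∂X = 55X^4

∂Y/∂X = 55X^4 > 0 (assuming positive values)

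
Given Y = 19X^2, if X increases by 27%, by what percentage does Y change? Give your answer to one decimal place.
61.3%

For Y = 19X^2:
If X → X(1 + 0.27)
Then Y → Y · (1 + 0.27)^2
     = Y · 1.6129

Percentage change = ((1 + 0.27)^2 − 1) × 100% ≈ 61.3%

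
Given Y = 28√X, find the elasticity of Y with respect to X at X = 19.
Elasticity = 1/2

Elasticity = (dY/dX) · (X/Y)

dY/dX = 14/√X
At X = 19: dY/dX = 14·√19/19, Y = 28·√19

Elasticity = (14·√19/19) · (19 / (28·√19)) = 1/2

Interpretation: for a small percentage change in X, the percentage change in Y is approximately 0.50 times as large.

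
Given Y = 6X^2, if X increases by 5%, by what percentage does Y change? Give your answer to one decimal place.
10.3%

For Y = 6X^2:
If X → X(1 + 0.05)
Then Y → Y · (1 + 0.05)^2
     = Y · 1.1025

Percentage change = ((1 + 0.05)^2 − 1) × 100% ≈ 10.3%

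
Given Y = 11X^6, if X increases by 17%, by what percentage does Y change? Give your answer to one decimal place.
156.5%

For Y = 11X^6:
If X → X(1 + 0.17)
Then Y → Y · (1 + 0.17)^6
     ≈ Y · 2.5652

Percentage change = ((1 + 0.17)^6 − 1) × 100% ≈ 156.5%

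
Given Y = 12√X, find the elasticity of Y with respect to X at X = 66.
Elasticity = 1/2

Elasticity = (dY/dX) · (X/Y)

dY/dX = 6/√X
At X = 66: dY/dX = √66/11, Y = 12·√66

Elasticity = (√66/11) · (66 / (12·√66)) = 1/2

Interpretation: for a small percentage change in X, the percentage change in Y is approximately 0.50 times as large.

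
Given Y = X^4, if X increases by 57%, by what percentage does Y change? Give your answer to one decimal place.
507.6%

For Y = X^4:
If X → X(1 + 0.57)
Then Y → Y · (1 + 0.57)^4
     ≈ Y · 6.0757

Percentage change = ((1 + 0.57)^4 − 1) × 100% ≈ 507.6%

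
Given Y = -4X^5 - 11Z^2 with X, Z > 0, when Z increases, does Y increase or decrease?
Y decreases

Taking the partial derivative:
∂Y/∂Z = -22Z

∂Y/∂Z = -22Z < 0 (assuming positive values)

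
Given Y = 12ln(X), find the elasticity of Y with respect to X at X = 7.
Elasticity = 1/ln(7) ≈ 0.5139

Elasticity = (dY/dX) · (X/Y)

dY/dX = 12/X
At X = 7: dY/dX = 12/7, Y = 12·ln(7)

Elasticity = (12/7) · (7 / (12·ln(7))) = 1/ln(7) ≈ 0.5139

Interpretation: for a small percentage change in X, the percentage change in Y is approximately 0.51 times as large.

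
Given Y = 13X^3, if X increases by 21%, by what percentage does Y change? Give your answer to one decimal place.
77.2%

For Y = 13X^3:
If X → X(1 + 0.21)
Then Y → Y · (1 + 0.21)^3
     ≈ Y · 1.7716

Percentage change = ((1 + 0.21)^3 − 1) × 100% ≈ 77.2%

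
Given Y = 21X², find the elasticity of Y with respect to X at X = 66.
Elasticity = 2

Elasticity = (dY/dX) · (X/Y)

dY/dX = 42·X
At X = 66: dY/dX = 2772, Y = 91476

Elasticity = 2772 · (66 / 91476) = 2

Interpretation: for a small percentage change in X, the percentage change in Y is approximately 2.00 times as large.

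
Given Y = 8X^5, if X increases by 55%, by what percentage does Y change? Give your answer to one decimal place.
794.7%

For Y = 8X^5:
If X → X(1 + 0.55)
Then Y → Y · (1 + 0.55)^5
     ≈ Y · 8.9466

Percentage change = ((1 + 0.55)^5 − 1) × 100% ≈ 794.7%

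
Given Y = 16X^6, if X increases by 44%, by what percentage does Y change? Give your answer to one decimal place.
791.6%

For Y = 16X^6:
If X → X(1 + 0.44)
Then Y → Y · (1 + 0.44)^6
     ≈ Y · 8.9161

Percentage change = ((1 + 0.44)^6 − 1) × 100% ≈ 791.6%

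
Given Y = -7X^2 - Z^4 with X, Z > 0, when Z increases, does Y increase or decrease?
Y decreases

Taking the partial derivative:
∂Y/∂Z = -4Z^3

∂Y/∂Z = -4Z^3 < 0 (assuming positive values)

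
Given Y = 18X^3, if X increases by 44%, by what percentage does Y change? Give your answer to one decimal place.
198.6%

For Y = 18X^3:
If X → X(1 + 0.44)
Then Y → Y · (1 + 0.44)^3
     ≈ Y · 2.9860

Percentage change = ((1 + 0.44)^3 − 1) × 100% ≈ 198.6%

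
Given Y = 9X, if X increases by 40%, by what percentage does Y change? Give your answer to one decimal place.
40.0%

For Y = 9X:
If X → X(1 + 0.4)
Then Y → Y · (1 + 0.4)^1
     = Y · 1.4000

Percentage change = ((1 + 0.4)^1 − 1) × 100% = 40.0%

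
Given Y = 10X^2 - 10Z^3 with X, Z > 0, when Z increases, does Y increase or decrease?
Y decreases

Taking the partial derivative:
∂Y/∂Z = -30Z^2

∂Y/∂Z = -30Z^2 < 0 (assuming positive values)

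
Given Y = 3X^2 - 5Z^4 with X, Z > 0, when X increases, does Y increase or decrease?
Y increases

Taking the partial derivative:
∂Y/∂X = 6X

∂Y/∂X = 6X > 0 (assuming positive values)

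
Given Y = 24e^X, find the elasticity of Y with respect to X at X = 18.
Elasticity = 18

Elasticity = (dY/dX) · (X/Y)

dY/dX = 24·e^X
At X = 18: dY/dX = 24·e^18, Y = 24·e^18

Elasticity = (24·e^18) · (18 / (24·e^18)) = 18

Interpretation: for a small percentage change in X, the percentage change in Y is approximately 18.00 times as large.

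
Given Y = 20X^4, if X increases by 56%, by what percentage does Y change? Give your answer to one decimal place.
492.2%

For Y = 20X^4:
If X → X(1 + 0.56)
Then Y → Y · (1 + 0.56)^4
     ≈ Y · 5.9224

Percentage change = ((1 + 0.56)^4 − 1) × 100% ≈ 492.2%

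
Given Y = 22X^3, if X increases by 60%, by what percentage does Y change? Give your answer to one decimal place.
309.6%

For Y = 22X^3:
If X → X(1 + 0.6)
Then Y → Y · (1 + 0.6)^3
     = Y · 4.0960

Percentage change = ((1 + 0.6)^3 − 1) × 100% = 309.6%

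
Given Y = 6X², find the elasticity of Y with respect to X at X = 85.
Elasticity = 2

Elasticity = (dY/dX) · (X/Y)

dY/dX = 12·X
At X = 85: dY/dX = 1020, Y = 43350

Elasticity = 1020 · (85 / 43350) = 2

Interpretation: for a small percentage change in X, the percentage change in Y is approximately 2.00 times as large.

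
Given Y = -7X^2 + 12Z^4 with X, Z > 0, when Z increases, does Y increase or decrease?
Y increases

Taking the partial derivative:
∂Y/∂Z = 48Z^3

∂Y/∂Z = 48Z^3 > 0 (assuming positive values)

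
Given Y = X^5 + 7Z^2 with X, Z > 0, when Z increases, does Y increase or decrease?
Y increases

Taking the partial derivative:
∂Y/∂Z = 14Z

∂Y/∂Z = 14Z > 0 (assuming positive values)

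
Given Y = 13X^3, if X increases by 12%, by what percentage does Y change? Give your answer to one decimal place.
40.5%

For Y = 13X^3:
If X → X(1 + 0.12)
Then Y → Y · (1 + 0.12)^3
     ≈ Y · 1.4049

Percentage change = ((1 + 0.12)^3 − 1) × 100% ≈ 40.5%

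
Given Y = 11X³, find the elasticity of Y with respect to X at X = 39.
Elasticity = 3

Elasticity = (dY/dX) · (X/Y)

dY/dX = 33·X²
At X = 39: dY/dX = 50193, Y = 652509

Elasticity = 50193 · (39 / 652509) = 3

Interpretation: for a small percentage change in X, the percentage change in Y is approximately 3.00 times as large.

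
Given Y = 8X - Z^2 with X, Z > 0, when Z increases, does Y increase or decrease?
Y decreases

Taking the partial derivative:
∂Y/∂Z = -2Z

∂Y/∂Z = -2Z < 0 (assuming positive values)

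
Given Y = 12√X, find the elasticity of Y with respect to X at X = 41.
Elasticity = 1/2

Elasticity = (dY/dX) · (X/Y)

dY/dX = 6/√X
At X = 41: dY/dX = 6·√41/41, Y = 12·√41

Elasticity = (6·√41/41) · (41 / (12·√41)) = 1/2

Interpretation: for a small percentage change in X, the percentage change in Y is approximately 0.50 times as large.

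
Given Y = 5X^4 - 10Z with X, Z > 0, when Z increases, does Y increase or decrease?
Y decreases

Taking the partial derivative:
∂Y/∂Z = -10

∂Y/∂Z = -10 < 0 (assuming positive values)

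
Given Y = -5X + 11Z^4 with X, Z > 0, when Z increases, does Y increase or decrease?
Y increases

Taking the partial derivative:
∂Y/∂Z = 44Z^3

∂Y/∂Z = 44Z^3 > 0 (assuming positive values)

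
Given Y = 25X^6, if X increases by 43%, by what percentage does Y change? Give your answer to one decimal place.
755.1%

For Y = 25X^6:
If X → X(1 + 0.43)
Then Y → Y · (1 + 0.43)^6
     ≈ Y · 8.5510

Percentage change = ((1 + 0.43)^6 − 1) × 100% ≈ 755.1%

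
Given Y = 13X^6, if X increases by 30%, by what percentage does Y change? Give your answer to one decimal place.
382.7%

For Y = 13X^6:
If X → X(1 + 0.3)
Then Y → Y · (1 + 0.3)^6
     ≈ Y · 4.8268

Percentage change = ((1 + 0.3)^6 − 1) × 100% ≈ 382.7%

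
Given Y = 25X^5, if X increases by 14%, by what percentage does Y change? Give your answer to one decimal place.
92.5%

For Y = 25X^5:
If X → X(1 + 0.14)
Then Y → Y · (1 + 0.14)^5
     ≈ Y · 1.9254

Percentage change = ((1 + 0.14)^5 − 1) × 100% ≈ 92.5%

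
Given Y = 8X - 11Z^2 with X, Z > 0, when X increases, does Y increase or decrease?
Y increases

Taking the partial derivative:
∂Y/∂X = 8

∂Y/∂X = 8 > 0 (assuming positive values)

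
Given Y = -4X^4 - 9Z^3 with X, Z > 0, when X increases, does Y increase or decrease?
Y decreases

Taking the partial derivative:
∂Y/∂X = -16X^3

∂Y/∂X = -16X^3 < 0 (assuming positive values)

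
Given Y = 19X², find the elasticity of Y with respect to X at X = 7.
Elasticity = 2

Elasticity = (dY/dX) · (X/Y)

dY/dX = 38·X
At X = 7: dY/dX = 266, Y = 931

Elasticity = 266 · (7 / 931) = 2

Interpretation: for a small percentage change in X, the percentage change in Y is approximately 2.00 times as large.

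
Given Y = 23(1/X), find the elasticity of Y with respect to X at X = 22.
Elasticity = -1

Elasticity = (dY/dX) · (X/Y)

dY/dX = -23/X²
At X = 22: dY/dX = -23/484, Y = 23/22

Elasticity = (-23/484) · (22 / (23/22)) = -1

Interpretation: for a small percentage change in X, the percentage change in Y is approximately -1.00 times as large.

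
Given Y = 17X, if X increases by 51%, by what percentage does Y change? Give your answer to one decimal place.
51.0%

For Y = 17X:
If X → X(1 + 0.51)
Then Y → Y · (1 + 0.51)^1
     = Y · 1.5100

Percentage change = ((1 + 0.51)^1 − 1) × 100% = 51.0%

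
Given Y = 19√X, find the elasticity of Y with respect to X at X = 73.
Elasticity = 1/2

Elasticity = (dY/dX) · (X/Y)

dY/dX = 19/(2·√X)
At X = 73: dY/dX = 19·√73/146, Y = 19·√73

Elasticity = (19·√73/146) · (73 / (19·√73)) = 1/2

Interpretation: for a small percentage change in X, the percentage change in Y is approximately 0.50 times as large.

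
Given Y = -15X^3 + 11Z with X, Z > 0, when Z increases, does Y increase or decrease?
Y increases

Taking the partial derivative:
∂Y/∂Z = 11

∂Y/∂Z = 11 > 0 (assuming positive values)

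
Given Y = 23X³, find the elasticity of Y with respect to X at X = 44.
Elasticity = 3

Elasticity = (dY/dX) · (X/Y)

dY/dX = 69·X²
At X = 44: dY/dX = 133584, Y = 1959232

Elasticity = 133584 · (44 / 1959232) = 3

Interpretation: for a small percentage change in X, the percentage change in Y is approximately 3.00 times as large.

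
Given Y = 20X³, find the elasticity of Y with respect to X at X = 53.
Elasticity = 3

Elasticity = (dY/dX) · (X/Y)

dY/dX = 60·X²
At X = 53: dY/dX = 168540, Y = 2977540

Elasticity = 168540 · (53 / 2977540) = 3

Interpretation: for a small percentage change in X, the percentage change in Y is approximately 3.00 times as large.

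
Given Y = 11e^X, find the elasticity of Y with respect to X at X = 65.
Elasticity = 65

Elasticity = (dY/dX) · (X/Y)

dY/dX = 11·e^X
At X = 65: dY/dX = 11·e^65, Y = 11·e^65

Elasticity = (11·e^65) · (65 / (11·e^65)) = 65

Interpretation: for a small percentage change in X, the percentage change in Y is approximately 65.00 times as large.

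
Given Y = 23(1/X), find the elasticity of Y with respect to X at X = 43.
Elasticity = -1

Elasticity = (dY/dX) · (X/Y)

dY/dX = -23/X²
At X = 43: dY/dX = -23/1849, Y = 23/43

Elasticity = (-23/1849) · (43 / (23/43)) = -1

Interpretation: for a small percentage change in X, the percentage change in Y is approximately -1.00 times as large.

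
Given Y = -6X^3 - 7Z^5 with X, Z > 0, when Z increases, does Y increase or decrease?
Y decreases

Taking the partial derivative:
∂Y/∂Z = -35Z^4

∂Y/∂Z = -35Z^4 < 0 (assuming positive values)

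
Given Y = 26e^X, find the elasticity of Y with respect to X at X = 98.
Elasticity = 98

Elasticity = (dY/dX) · (X/Y)

dY/dX = 26·e^X
At X = 98: dY/dX = 26·e^98, Y = 26·e^98

Elasticity = (26·e^98) · (98 / (26·e^98)) = 98

Interpretation: for a small percentage change in X, the percentage change in Y is approximately 98.00 times as large.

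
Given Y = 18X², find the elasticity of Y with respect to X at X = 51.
Elasticity = 2

Elasticity = (dY/dX) · (X/Y)

dY/dX = 36·X
At X = 51: dY/dX = 1836, Y = 46818

Elasticity = 1836 · (51 / 46818) = 2

Interpretation: for a small percentage change in X, the percentage change in Y is approximately 2.00 times as large.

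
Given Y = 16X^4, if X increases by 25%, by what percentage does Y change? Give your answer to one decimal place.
144.1%

For Y = 16X^4:
If X → X(1 + 0.25)
Then Y → Y · (1 + 0.25)^4
     ≈ Y · 2.4414

Percentage change = ((1 + 0.25)^4 − 1) × 100% ≈ 144.1%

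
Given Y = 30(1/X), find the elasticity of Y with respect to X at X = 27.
Elasticity = -1

Elasticity = (dY/dX) · (X/Y)

dY/dX = -30/X²
At X = 27: dY/dX = -10/243, Y = 10/9

Elasticity = (-10/243) · (27 / (10/9)) = -1

Interpretation: for a small percentage change in X, the percentage change in Y is approximately -1.00 times as large.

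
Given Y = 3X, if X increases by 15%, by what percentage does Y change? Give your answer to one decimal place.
15.0%

For Y = 3X:
If X → X(1 + 0.15)
Then Y → Y · (1 + 0.15)^1
     = Y · 1.1500

Percentage change = ((1 + 0.15)^1 − 1) × 100% = 15.0%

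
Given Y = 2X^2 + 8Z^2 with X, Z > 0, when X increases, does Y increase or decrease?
Y increases

Taking the partial derivative:
∂Y/∂X = 4X

∂Y/∂X = 4X > 0 (assuming positive values)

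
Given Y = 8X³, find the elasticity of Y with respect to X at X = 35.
Elasticity = 3

Elasticity = (dY/dX) · (X/Y)

dY/dX = 24·X²
At X = 35: dY/dX = 29400, Y = 343000

Elasticity = 29400 · (35 / 343000) = 3

Interpretation: for a small percentage change in X, the percentage change in Y is approximately 3.00 times as large.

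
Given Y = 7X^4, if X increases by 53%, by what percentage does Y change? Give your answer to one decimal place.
448.0%

For Y = 7X^4:
If X → X(1 + 0.53)
Then Y → Y · (1 + 0.53)^4
     ≈ Y · 5.4798

Percentage change = ((1 + 0.53)^4 − 1) × 100% ≈ 448.0%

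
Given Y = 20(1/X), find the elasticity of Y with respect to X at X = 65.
Elasticity = -1

Elasticity = (dY/dX) · (X/Y)

dY/dX = -20/X²
At X = 65: dY/dX = -4/845, Y = 4/13

Elasticity = (-4/845) · (65 / (4/13)) = -1

Interpretation: for a small percentage change in X, the percentage change in Y is approximately -1.00 times as large.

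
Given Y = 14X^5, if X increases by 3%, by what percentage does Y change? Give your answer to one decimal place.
15.9%

For Y = 14X^5:
If X → X(1 + 0.03)
Then Y → Y · (1 + 0.03)^5
     ≈ Y · 1.1593

Percentage change = ((1 + 0.03)^5 − 1) × 100% ≈ 15.9%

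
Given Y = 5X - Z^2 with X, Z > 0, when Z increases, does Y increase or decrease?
Y decreases

Taking the partial derivative:
∂Y/∂Z = -2Z

∂Y/∂Z = -2Z < 0 (assuming positive values)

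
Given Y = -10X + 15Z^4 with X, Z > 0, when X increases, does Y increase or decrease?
Y decreases

Taking the partial derivative:
∂Y/∂X = -10

∂Y/∂X = -10 < 0 (assuming positive values)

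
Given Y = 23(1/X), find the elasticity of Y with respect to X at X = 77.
Elasticity = -1

Elasticity = (dY/dX) · (X/Y)

dY/dX = -23/X²
At X = 77: dY/dX = -23/5929, Y = 23/77

Elasticity = (-23/5929) · (77 / (23/77)) = -1

Interpretation: for a small percentage change in X, the percentage change in Y is approximately -1.00 times as large.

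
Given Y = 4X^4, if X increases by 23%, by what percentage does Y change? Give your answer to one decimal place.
128.9%

For Y = 4X^4:
If X → X(1 + 0.23)
Then Y → Y · (1 + 0.23)^4
     ≈ Y · 2.2889

Percentage change = ((1 + 0.23)^4 − 1) × 100% ≈ 128.9%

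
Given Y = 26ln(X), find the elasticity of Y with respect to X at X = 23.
Elasticity = 1/ln(23) ≈ 0.3189

Elasticity = (dY/dX) · (X/Y)

dY/dX = 26/X
At X = 23: dY/dX = 26/23, Y = 26·ln(23)

Elasticity = (26/23) · (23 / (26·ln(23))) = 1/ln(23) ≈ 0.3189

Interpretation: for a small percentage change in X, the percentage change in Y is approximately 0.32 times as large.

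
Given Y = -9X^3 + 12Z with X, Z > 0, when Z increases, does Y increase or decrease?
Y increases

Taking the partial derivative:
∂Y/∂Z = 12

∂Y/∂Z = 12 > 0 (assuming positive values)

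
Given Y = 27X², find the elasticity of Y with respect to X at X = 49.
Elasticity = 2

Elasticity = (dY/dX) · (X/Y)

dY/dX = 54·X
At X = 49: dY/dX = 2646, Y = 64827

Elasticity = 2646 · (49 / 64827) = 2

Interpretation: for a small percentage change in X, the percentage change in Y is approximately 2.00 times as large.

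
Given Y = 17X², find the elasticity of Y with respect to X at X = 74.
Elasticity = 2

Elasticity = (dY/dX) · (X/Y)

dY/dX = 34·X
At X = 74: dY/dX = 2516, Y = 93092

Elasticity = 2516 · (74 / 93092) = 2

Interpretation: for a small percentage change in X, the percentage change in Y is approximately 2.00 times as large.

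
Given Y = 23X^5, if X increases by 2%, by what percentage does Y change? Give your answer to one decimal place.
10.4%

For Y = 23X^5:
If X → X(1 + 0.02)
Then Y → Y · (1 + 0.02)^5
     ≈ Y · 1.1041

Percentage change = ((1 + 0.02)^5 − 1) × 100% ≈ 10.4%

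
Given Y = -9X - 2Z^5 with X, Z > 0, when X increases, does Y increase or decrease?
Y decreases

Taking the partial derivative:
∂Y/∂X = -9

∂Y/∂X = -9 < 0 (assuming positive values)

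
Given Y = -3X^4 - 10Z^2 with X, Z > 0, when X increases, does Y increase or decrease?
Y decreases

Taking the partial derivative:
∂Y/∂X = -12X^3

∂Y/∂X = -12X^3 < 0 (assuming positive values)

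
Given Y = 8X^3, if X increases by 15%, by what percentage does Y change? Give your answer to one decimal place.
52.1%

For Y = 8X^3:
If X → X(1 + 0.15)
Then Y → Y · (1 + 0.15)^3
     ≈ Y · 1.5209

Percentage change = ((1 + 0.15)^3 − 1) × 100% ≈ 52.1%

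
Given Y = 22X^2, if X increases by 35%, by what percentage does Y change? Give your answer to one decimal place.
82.3%

For Y = 22X^2:
If X → X(1 + 0.35)
Then Y → Y · (1 + 0.35)^2
     = Y · 1.8225

Percentage change = ((1 + 0.35)^2 − 1) × 100% ≈ 82.3%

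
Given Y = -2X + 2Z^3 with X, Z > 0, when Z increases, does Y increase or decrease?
Y increases

Taking the partial derivative:
∂Y/∂Z = 6Z^2

∂Y/∂Z = 6Z^2 > 0 (assuming positive values)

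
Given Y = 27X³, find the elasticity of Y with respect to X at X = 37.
Elasticity = 3

Elasticity = (dY/dX) · (X/Y)

dY/dX = 81·X²
At X = 37: dY/dX = 110889, Y = 1367631

Elasticity = 110889 · (37 / 1367631) = 3

Interpretation: for a small percentage change in X, the percentage change in Y is approximately 3.00 times as large.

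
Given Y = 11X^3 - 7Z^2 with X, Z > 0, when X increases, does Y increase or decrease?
Y increases

Taking the partial derivative:
∂Y/∂X = 33X^2

∂Y/∂X = 33X^2 > 0 (assuming positive values)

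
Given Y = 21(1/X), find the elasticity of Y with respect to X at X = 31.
Elasticity = -1

Elasticity = (dY/dX) · (X/Y)

dY/dX = -21/X²
At X = 31: dY/dX = -21/961, Y = 21/31

Elasticity = (-21/961) · (31 / (21/31)) = -1

Interpretation: for a small percentage change in X, the percentage change in Y is approximately -1.00 times as large.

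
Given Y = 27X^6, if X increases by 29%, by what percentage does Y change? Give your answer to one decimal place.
360.8%

For Y = 27X^6:
If X → X(1 + 0.29)
Then Y → Y · (1 + 0.29)^6
     ≈ Y · 4.6083

Percentage change = ((1 + 0.29)^6 − 1) × 100% ≈ 360.8%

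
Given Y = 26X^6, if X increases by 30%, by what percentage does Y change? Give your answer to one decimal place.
382.7%

For Y = 26X^6:
If X → X(1 + 0.3)
Then Y → Y · (1 + 0.3)^6
     ≈ Y · 4.8268

Percentage change = ((1 + 0.3)^6 − 1) × 100% ≈ 382.7%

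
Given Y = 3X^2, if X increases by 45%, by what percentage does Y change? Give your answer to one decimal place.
110.3%

For Y = 3X^2:
If X → X(1 + 0.45)
Then Y → Y · (1 + 0.45)^2
     = Y · 2.1025

Percentage change = ((1 + 0.45)^2 − 1) × 100% ≈ 110.3%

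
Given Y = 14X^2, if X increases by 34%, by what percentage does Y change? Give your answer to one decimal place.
79.6%

For Y = 14X^2:
If X → X(1 + 0.34)
Then Y → Y · (1 + 0.34)^2
     = Y · 1.7956

Percentage change = ((1 + 0.34)^2 − 1) × 100% ≈ 79.6%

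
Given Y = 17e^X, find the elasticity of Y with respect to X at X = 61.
Elasticity = 61

Elasticity = (dY/dX) · (X/Y)

dY/dX = 17·e^X
At X = 61: dY/dX = 17·e^61, Y = 17·e^61

Elasticity = (17·e^61) · (61 / (17·e^61)) = 61

Interpretation: for a small percentage change in X, the percentage change in Y is approximately 61.00 times as large.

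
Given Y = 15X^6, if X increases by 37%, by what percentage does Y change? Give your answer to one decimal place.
561.2%

For Y = 15X^6:
If X → X(1 + 0.37)
Then Y → Y · (1 + 0.37)^6
     ≈ Y · 6.6119

Percentage change = ((1 + 0.37)^6 − 1) × 100% ≈ 561.2%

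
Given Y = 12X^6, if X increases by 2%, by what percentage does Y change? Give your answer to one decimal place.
12.6%

For Y = 12X^6:
If X → X(1 + 0.02)
Then Y → Y · (1 + 0.02)^6
     ≈ Y · 1.1262

Percentage change = ((1 + 0.02)^6 − 1) × 100% ≈ 12.6%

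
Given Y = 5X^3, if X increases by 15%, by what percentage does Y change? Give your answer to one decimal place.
52.1%

For Y = 5X^3:
If X → X(1 + 0.15)
Then Y → Y · (1 + 0.15)^3
     ≈ Y · 1.5209

Percentage change = ((1 + 0.15)^3 − 1) × 100% ≈ 52.1%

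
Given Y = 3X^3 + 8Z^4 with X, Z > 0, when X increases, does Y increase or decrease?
Y increases

Taking the partial derivative:
∂Y/∂X = 9X^2

∂Y/∂X = 9X^2 > 0 (assuming positive values)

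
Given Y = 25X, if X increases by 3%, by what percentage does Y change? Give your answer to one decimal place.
3.0%

For Y = 25X:
If X → X(1 + 0.03)
Then Y → Y · (1 + 0.03)^1
     = Y · 1.0300

Percentage change = ((1 + 0.03)^1 − 1) × 100% = 3.0%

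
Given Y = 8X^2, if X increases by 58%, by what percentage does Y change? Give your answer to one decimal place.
149.6%

For Y = 8X^2:
If X → X(1 + 0.58)
Then Y → Y · (1 + 0.58)^2
     = Y · 2.4964

Percentage change = ((1 + 0.58)^2 − 1) × 100% ≈ 149.6%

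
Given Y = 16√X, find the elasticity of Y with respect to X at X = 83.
Elasticity = 1/2

Elasticity = (dY/dX) · (X/Y)

dY/dX = 8/√X
At X = 83: dY/dX = 8·√83/83, Y = 16·√83

Elasticity = (8·√83/83) · (83 / (16·√83)) = 1/2

Interpretation: for a small percentage change in X, the percentage change in Y is approximately 0.50 times as large.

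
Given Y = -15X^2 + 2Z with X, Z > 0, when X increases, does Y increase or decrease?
Y decreases

Taking the partial derivative:
∂Y/∂X = -30X

∂Y/∂X = -30X < 0 (assuming positive values)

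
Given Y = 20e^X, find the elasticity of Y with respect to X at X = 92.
Elasticity = 92

Elasticity = (dY/dX) · (X/Y)

dY/dX = 20·e^X
At X = 92: dY/dX = 20·e^92, Y = 20·e^92

Elasticity = (20·e^92) · (92 / (20·e^92)) = 92

Interpretation: for a small percentage change in X, the percentage change in Y is approximately 92.00 times as large.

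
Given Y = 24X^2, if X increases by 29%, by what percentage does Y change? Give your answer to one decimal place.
66.4%

For Y = 24X^2:
If X → X(1 + 0.29)
Then Y → Y · (1 + 0.29)^2
     = Y · 1.6641

Percentage change = ((1 + 0.29)^2 − 1) × 100% ≈ 66.4%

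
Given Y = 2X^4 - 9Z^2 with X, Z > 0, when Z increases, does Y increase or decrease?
Y decreases

Taking the partial derivative:
∂Y/∂Z = -18Z

∂Y/∂Z = -18Z < 0 (assuming positive values)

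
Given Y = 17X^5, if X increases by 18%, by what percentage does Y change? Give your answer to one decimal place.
128.8%

For Y = 17X^5:
If X → X(1 + 0.18)
Then Y → Y · (1 + 0.18)^5
     ≈ Y · 2.2878

Percentage change = ((1 + 0.18)^5 − 1) × 100% ≈ 128.8%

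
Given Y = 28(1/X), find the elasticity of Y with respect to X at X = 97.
Elasticity = -1

Elasticity = (dY/dX) · (X/Y)

dY/dX = -28/X²
At X = 97: dY/dX = -28/9409, Y = 28/97

Elasticity = (-28/9409) · (97 / (28/97)) = -1

Interpretation: for a small percentage change in X, the percentage change in Y is approximately -1.00 times as large.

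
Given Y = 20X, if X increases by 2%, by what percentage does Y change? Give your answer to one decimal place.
2.0%

For Y = 20X:
If X → X(1 + 0.02)
Then Y → Y · (1 + 0.02)^1
     = Y · 1.0200

Percentage change = ((1 + 0.02)^1 − 1) × 100% = 2.0%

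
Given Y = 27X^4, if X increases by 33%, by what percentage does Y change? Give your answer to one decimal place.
212.9%

For Y = 27X^4:
If X → X(1 + 0.33)
Then Y → Y · (1 + 0.33)^4
     ≈ Y · 3.1290

Percentage change = ((1 + 0.33)^4 − 1) × 100% ≈ 212.9%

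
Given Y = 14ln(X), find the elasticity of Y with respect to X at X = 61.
Elasticity = 1/ln(61) ≈ 0.2433

Elasticity = (dY/dX) · (X/Y)

dY/dX = 14/X
At X = 61: dY/dX = 14/61, Y = 14·ln(61)

Elasticity = (14/61) · (61 / (14·ln(61))) = 1/ln(61) ≈ 0.2433

Interpretation: for a small percentage change in X, the percentage change in Y is approximately 0.24 times as large.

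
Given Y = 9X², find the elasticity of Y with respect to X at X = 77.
Elasticity = 2

Elasticity = (dY/dX) · (X/Y)

dY/dX = 18·X
At X = 77: dY/dX = 1386, Y = 53361

Elasticity = 1386 · (77 / 53361) = 2

Interpretation: for a small percentage change in X, the percentage change in Y is approximately 2.00 times as large.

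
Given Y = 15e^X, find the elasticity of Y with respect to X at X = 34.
Elasticity = 34

Elasticity = (dY/dX) · (X/Y)

dY/dX = 15·e^X
At X = 34: dY/dX = 15·e^34, Y = 15·e^34

Elasticity = (15·e^34) · (34 / (15·e^34)) = 34

Interpretation: for a small percentage change in X, the percentage change in Y is approximately 34.00 times as large.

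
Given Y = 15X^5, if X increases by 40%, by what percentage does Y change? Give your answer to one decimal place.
437.8%

For Y = 15X^5:
If X → X(1 + 0.4)
Then Y → Y · (1 + 0.4)^5
     ≈ Y · 5.3782

Percentage change = ((1 + 0.4)^5 − 1) × 100% ≈ 437.8%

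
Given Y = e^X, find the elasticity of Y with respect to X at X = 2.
Elasticity = 2

Elasticity = (dY/dX) · (X/Y)

dY/dX = e^X
At X = 2: dY/dX = e^2, Y = e^2

Elasticity = (e^2) · (2 / (e^2)) = 2

Interpretation: for a small percentage change in X, the percentage change in Y is approximately 2.00 times as large.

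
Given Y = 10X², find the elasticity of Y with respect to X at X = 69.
Elasticity = 2

Elasticity = (dY/dX) · (X/Y)

dY/dX = 20·X
At X = 69: dY/dX = 1380, Y = 47610

Elasticity = 1380 · (69 / 47610) = 2

Interpretation: for a small percentage change in X, the percentage change in Y is approximately 2.00 times as large.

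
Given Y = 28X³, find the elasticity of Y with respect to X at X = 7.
Elasticity = 3

Elasticity = (dY/dX) · (X/Y)

dY/dX = 84·X²
At X = 7: dY/dX = 4116, Y = 9604

Elasticity = 4116 · (7 / 9604) = 3

Interpretation: for a small percentage change in X, the percentage change in Y is approximately 3.00 times as large.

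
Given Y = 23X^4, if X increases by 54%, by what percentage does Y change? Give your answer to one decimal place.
462.4%

For Y = 23X^4:
If X → X(1 + 0.54)
Then Y → Y · (1 + 0.54)^4
     ≈ Y · 5.6245

Percentage change = ((1 + 0.54)^4 − 1) × 100% ≈ 462.4%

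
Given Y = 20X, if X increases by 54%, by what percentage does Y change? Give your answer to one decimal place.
54.0%

For Y = 20X:
If X → X(1 + 0.54)
Then Y → Y · (1 + 0.54)^1
     = Y · 1.5400

Percentage change = ((1 + 0.54)^1 − 1) × 100% = 54.0%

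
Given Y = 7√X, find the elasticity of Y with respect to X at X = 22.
Elasticity = 1/2

Elasticity = (dY/dX) · (X/Y)

dY/dX = 7/(2·√X)
At X = 22: dY/dX = 7·√22/44, Y = 7·√22

Elasticity = (7·√22/44) · (22 / (7·√22)) = 1/2

Interpretation: for a small percentage change in X, the percentage change in Y is approximately 0.50 times as large.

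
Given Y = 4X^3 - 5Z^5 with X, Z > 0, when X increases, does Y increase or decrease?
Y increases

Taking the partial derivative:
∂Y/∂X = 12X^2

∂Y/∂X = 12X^2 > 0 (assuming positive values)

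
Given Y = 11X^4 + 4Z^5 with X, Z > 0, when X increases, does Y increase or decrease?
Y increases

Taking the partial derivative:
∂Y/∂X = 44X^3

∂Y/∂X = 44X^3 > 0 (assuming positive values)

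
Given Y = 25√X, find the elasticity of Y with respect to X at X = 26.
Elasticity = 1/2

Elasticity = (dY/dX) · (X/Y)

dY/dX = 25/(2·√X)
At X = 26: dY/dX = 25·√26/52, Y = 25·√26

Elasticity = (25·√26/52) · (26 / (25·√26)) = 1/2

Interpretation: for a small percentage change in X, the percentage change in Y is approximately 0.50 times as large.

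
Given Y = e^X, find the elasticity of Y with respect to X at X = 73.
Elasticity = 73

Elasticity = (dY/dX) · (X/Y)

dY/dX = e^X
At X = 73: dY/dX = e^73, Y = e^73

Elasticity = (e^73) · (73 / (e^73)) = 73

Interpretation: for a small percentage change in X, the percentage change in Y is approximately 73.00 times as large.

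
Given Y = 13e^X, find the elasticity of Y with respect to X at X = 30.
Elasticity = 30

Elasticity = (dY/dX) · (X/Y)

dY/dX = 13·e^X
At X = 30: dY/dX = 13·e^30, Y = 13·e^30

Elasticity = (13·e^30) · (30 / (13·e^30)) = 30

Interpretation: for a small percentage change in X, the percentage change in Y is approximately 30.00 times as large.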